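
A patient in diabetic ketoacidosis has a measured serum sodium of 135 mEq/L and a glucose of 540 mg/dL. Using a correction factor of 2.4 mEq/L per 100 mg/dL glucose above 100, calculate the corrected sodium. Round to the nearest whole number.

Corrected Na = measured Na + 2.4 · (glucose − 100)/100
= 135 + 2.4 · (540 − 100)/100
= 135 + 10.6
= 145.6 mEq/L

146 mEq/L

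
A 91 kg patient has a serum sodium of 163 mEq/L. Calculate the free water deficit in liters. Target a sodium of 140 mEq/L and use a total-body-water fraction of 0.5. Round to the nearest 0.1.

7.5 L

TBW = 0.5 · 91 = 45.5 L
Free water deficit = TBW · (Na/140 − 1)
= 45.5 · (163/140 − 1)
= 45.5 · 0.1643
= 7.48 L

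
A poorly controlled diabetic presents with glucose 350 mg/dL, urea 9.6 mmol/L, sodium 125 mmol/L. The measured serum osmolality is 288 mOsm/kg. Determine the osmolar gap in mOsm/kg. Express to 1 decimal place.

9.0 mOsm/kg

Calculated osmolality = 2·Na + glucose/18 + urea
= 2·125 + 350/18 + 9.6
= 250 + 19.44 + 9.60
= 279.04 mOsm/kg ≈ 279.0 mOsm/kg
Osmolar gap = measured − calculated = 288 − 279.0 = 9.0 mOsm/kg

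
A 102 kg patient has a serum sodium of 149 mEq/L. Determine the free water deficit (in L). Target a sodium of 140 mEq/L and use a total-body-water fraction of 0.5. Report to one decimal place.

3.3 L

TBW = 0.5 · 102 = 51 L
Free water deficit = TBW · (Na/140 − 1)
= 51 · (149/140 − 1)
= 51 · 0.0643
= 3.28 L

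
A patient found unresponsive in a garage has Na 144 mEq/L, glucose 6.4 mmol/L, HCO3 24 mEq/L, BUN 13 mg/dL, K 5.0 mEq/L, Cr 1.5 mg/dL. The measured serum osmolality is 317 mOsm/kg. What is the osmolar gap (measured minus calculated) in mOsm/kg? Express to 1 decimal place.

Calculated osmolality = 2·Na + glucose + BUN/2.8
= 2·144 + 6.4 + 13/2.8
= 288 + 6.40 + 4.64
= 299.04 mOsm/kg ≈ 299.0 mOsm/kg
Osmolar gap = measured − calculated = 317 − 299.0 = 18.0 mOsm/kg

18.0 mOsm/kg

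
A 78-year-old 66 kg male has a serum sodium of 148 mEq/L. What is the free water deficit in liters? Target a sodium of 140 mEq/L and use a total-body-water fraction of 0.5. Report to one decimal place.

TBW = 0.5 · 66 = 33 L
Free water deficit = TBW · (Na/140 − 1)
= 33 · (148/140 − 1)
= 33 · 0.0571
= 1.88 L

1.9 L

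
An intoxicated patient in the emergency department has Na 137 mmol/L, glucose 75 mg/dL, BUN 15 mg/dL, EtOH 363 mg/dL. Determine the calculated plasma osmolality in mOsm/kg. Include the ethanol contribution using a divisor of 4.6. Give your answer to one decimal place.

Calculated osmolality = 2·Na + glucose/18 + BUN/2.8 + ethanol/4.6
= 2·137 + 75/18 + 15/2.8 + 363/4.6
= 274 + 4.17 + 5.36 + 78.91
= 362.44 mOsm/kg

362.4 mOsm/kg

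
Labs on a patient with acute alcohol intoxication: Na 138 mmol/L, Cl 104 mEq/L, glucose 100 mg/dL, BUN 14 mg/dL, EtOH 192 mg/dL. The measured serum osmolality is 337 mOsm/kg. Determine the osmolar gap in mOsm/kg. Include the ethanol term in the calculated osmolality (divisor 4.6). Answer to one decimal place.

8.7 mOsm/kg

Calculated osmolality = 2·Na + glucose/18 + BUN/2.8 + ethanol/4.6
= 2·138 + 100/18 + 14/2.8 + 192/4.6
= 276 + 5.56 + 5 + 41.74
= 328.3 mOsm/kg ≈ 328.3 mOsm/kg
Osmolar gap = measured − calculated = 337 − 328.3 = 8.7 mOsm/kg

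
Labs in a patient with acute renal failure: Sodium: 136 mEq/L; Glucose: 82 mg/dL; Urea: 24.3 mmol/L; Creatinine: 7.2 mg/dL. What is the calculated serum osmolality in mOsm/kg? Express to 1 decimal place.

300.9 mOsm/kg

Calculated osmolality = 2·Na + glucose/18 + urea
= 2·136 + 82/18 + 24.3
= 272 + 4.56 + 24.30
= 300.86 mOsm/kg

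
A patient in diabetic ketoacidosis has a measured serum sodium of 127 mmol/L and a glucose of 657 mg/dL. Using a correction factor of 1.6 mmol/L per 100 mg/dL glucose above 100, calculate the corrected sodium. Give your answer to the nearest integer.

136 mmol/L

Corrected Na = measured Na + 1.6 · (glucose − 100)/100
= 127 + 1.6 · (657 − 100)/100
= 127 + 8.9
= 135.9 mmol/L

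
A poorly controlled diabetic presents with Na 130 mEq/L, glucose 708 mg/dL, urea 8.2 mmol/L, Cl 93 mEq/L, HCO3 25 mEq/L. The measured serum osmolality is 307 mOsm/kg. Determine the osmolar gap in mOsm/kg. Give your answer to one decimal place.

-0.5 mOsm/kg

Calculated osmolality = 2·Na + glucose/18 + urea
= 2·130 + 708/18 + 8.2
= 260 + 39.33 + 8.20
= 307.53 mOsm/kg ≈ 307.5 mOsm/kg
Osmolar gap = measured − calculated = 307 − 307.5 = -0.5 mOsm/kg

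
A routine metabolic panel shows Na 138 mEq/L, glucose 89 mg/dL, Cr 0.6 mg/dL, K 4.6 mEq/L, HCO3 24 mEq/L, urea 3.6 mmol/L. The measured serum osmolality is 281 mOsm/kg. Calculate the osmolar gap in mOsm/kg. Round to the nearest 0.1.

Calculated osmolality = 2·Na + glucose/18 + urea
= 2·138 + 89/18 + 3.6
= 276 + 4.94 + 3.60
= 284.54 mOsm/kg ≈ 284.5 mOsm/kg
Osmolar gap = measured − calculated = 281 − 284.5 = -3.5 mOsm/kg

-3.5 mOsm/kg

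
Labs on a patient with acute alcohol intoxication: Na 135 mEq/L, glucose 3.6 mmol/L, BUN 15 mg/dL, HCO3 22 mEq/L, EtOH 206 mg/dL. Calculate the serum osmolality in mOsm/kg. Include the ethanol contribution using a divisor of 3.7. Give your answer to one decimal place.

334.6 mOsm/kg

Calculated osmolality = 2·Na + glucose + BUN/2.8 + ethanol/3.7
= 2·135 + 3.6 + 15/2.8 + 206/3.7
= 270 + 3.60 + 5.36 + 55.68
= 334.64 mOsm/kg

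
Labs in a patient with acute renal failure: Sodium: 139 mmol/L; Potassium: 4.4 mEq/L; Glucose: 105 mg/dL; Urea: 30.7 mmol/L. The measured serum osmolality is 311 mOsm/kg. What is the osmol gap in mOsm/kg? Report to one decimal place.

Calculated osmolality = 2·Na + glucose/18 + urea
= 2·139 + 105/18 + 30.7
= 278 + 5.83 + 30.70
= 314.53 mOsm/kg ≈ 314.5 mOsm/kg
Osmolar gap = measured − calculated = 311 − 314.5 = -3.5 mOsm/kg

-3.5 mOsm/kg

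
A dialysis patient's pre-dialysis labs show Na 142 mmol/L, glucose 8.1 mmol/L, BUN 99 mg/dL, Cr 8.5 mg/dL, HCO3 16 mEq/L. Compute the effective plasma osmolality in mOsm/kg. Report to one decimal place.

Effective osmolality excludes urea (freely permeant across cell membranes):
2·Na + glucose
= 2·142 + 8.1
= 284 + 8.1
= 292.1 mOsm/kg

292.1 mOsm/kg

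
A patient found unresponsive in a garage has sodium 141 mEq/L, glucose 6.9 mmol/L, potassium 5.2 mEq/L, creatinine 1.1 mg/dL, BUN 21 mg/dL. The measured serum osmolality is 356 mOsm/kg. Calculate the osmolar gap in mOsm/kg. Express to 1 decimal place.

Calculated osmolality = 2·Na + glucose + BUN/2.8
= 2·141 + 6.9 + 21/2.8
= 282 + 6.90 + 7.50
= 296.4 mOsm/kg ≈ 296.4 mOsm/kg
Osmolar gap = measured − calculated = 356 − 296.4 = 59.6 mOsm/kg

59.6 mOsm/kg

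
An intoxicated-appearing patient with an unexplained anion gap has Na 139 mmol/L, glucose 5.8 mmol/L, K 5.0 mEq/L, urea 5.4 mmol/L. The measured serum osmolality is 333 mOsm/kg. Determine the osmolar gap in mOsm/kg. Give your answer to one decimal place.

43.8 mOsm/kg

Calculated osmolality = 2·Na + glucose + urea
= 2·139 + 5.8 + 5.4
= 278 + 5.80 + 5.40
= 289.2 mOsm/kg ≈ 289.2 mOsm/kg
Osmolar gap = measured − calculated = 333 − 289.2 = 43.8 mOsm/kg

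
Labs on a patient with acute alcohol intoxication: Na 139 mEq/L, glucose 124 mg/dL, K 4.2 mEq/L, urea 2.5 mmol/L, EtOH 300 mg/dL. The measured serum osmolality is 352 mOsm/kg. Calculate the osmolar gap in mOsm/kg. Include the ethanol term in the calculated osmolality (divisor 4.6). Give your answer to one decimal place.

Calculated osmolality = 2·Na + glucose/18 + urea + ethanol/4.6
= 2·139 + 124/18 + 2.5 + 300/4.6
= 278 + 6.89 + 2.50 + 65.22
= 352.61 mOsm/kg ≈ 352.6 mOsm/kg
Osmolar gap = measured − calculated = 352 − 352.6 = -0.6 mOsm/kg

-0.6 mOsm/kg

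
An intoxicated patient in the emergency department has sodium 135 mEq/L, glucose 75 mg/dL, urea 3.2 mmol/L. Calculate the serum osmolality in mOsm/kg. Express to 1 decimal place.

277.4 mOsm/kg

Calculated osmolality = 2·Na + glucose/18 + urea
= 2·135 + 75/18 + 3.2
= 270 + 4.17 + 3.20
= 277.37 mOsm/kg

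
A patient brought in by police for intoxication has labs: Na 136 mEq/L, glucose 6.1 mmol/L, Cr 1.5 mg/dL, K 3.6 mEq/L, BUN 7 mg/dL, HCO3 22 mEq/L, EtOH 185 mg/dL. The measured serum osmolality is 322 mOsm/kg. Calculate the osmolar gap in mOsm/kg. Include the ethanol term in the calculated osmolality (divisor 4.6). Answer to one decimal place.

Calculated osmolality = 2·Na + glucose + BUN/2.8 + ethanol/4.6
= 2·136 + 6.1 + 7/2.8 + 185/4.6
= 272 + 6.10 + 2.50 + 40.22
= 320.82 mOsm/kg ≈ 320.8 mOsm/kg
Osmolar gap = measured − calculated = 322 − 320.8 = 1.2 mOsm/kg

1.2 mOsm/kg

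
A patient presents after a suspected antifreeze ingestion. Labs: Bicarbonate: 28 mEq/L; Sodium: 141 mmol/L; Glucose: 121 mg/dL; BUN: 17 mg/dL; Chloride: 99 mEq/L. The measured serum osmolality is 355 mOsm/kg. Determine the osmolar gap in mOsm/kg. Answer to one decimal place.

Calculated osmolality = 2·Na + glucose/18 + BUN/2.8
= 2·141 + 121/18 + 17/2.8
= 282 + 6.72 + 6.07
= 294.79 mOsm/kg ≈ 294.8 mOsm/kg
Osmolar gap = measured − calculated = 355 − 294.8 = 60.2 mOsm/kg

60.2 mOsm/kg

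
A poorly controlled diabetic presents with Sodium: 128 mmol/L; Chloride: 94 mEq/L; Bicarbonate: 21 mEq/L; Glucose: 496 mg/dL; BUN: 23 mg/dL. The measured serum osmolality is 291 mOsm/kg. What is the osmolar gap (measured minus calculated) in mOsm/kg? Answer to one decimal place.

-0.8 mOsm/kg

Calculated osmolality = 2·Na + glucose/18 + BUN/2.8
= 2·128 + 496/18 + 23/2.8
= 256 + 27.56 + 8.21
= 291.77 mOsm/kg ≈ 291.8 mOsm/kg
Osmolar gap = measured − calculated = 291 − 291.8 = -0.8 mOsm/kg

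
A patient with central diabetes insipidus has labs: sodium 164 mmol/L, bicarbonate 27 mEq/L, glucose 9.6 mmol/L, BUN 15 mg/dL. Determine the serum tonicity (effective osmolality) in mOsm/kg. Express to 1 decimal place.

Effective osmolality excludes urea (freely permeant across cell membranes):
2·Na + glucose
= 2·164 + 9.6
= 328 + 9.6
= 337.6 mOsm/kg

337.6 mOsm/kg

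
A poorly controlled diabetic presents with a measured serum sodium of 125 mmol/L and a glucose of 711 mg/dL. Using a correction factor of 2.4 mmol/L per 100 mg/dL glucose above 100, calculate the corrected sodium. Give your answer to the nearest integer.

Corrected Na = measured Na + 2.4 · (glucose − 100)/100
= 125 + 2.4 · (711 − 100)/100
= 125 + 14.7
= 139.7 mmol/L

140 mmol/L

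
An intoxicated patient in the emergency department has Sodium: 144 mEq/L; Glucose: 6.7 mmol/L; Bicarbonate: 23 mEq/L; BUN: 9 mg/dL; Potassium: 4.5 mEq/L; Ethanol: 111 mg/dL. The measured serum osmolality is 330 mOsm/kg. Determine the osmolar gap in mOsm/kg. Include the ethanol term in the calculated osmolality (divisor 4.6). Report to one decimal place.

Calculated osmolality = 2·Na + glucose + BUN/2.8 + ethanol/4.6
= 2·144 + 6.7 + 9/2.8 + 111/4.6
= 288 + 6.70 + 3.21 + 24.13
= 322.04 mOsm/kg ≈ 322.0 mOsm/kg
Osmolar gap = measured − calculated = 330 − 322.0 = 8.0 mOsm/kg

8.0 mOsm/kg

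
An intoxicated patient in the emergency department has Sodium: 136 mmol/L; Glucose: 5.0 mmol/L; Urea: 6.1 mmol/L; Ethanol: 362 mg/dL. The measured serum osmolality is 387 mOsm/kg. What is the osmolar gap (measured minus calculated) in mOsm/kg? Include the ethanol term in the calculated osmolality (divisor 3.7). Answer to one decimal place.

6.1 mOsm/kg

Calculated osmolality = 2·Na + glucose + urea + ethanol/3.7
= 2·136 + 5 + 6.1 + 362/3.7
= 272 + 5 + 6.10 + 97.84
= 380.94 mOsm/kg ≈ 380.9 mOsm/kg
Osmolar gap = measured − calculated = 387 − 380.9 = 6.1 mOsm/kg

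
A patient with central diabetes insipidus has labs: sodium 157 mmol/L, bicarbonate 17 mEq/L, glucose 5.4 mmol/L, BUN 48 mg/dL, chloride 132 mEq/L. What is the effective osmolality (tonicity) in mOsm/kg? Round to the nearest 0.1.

Effective osmolality excludes urea (freely permeant across cell membranes):
2·Na + glucose
= 2·157 + 5.4
= 314 + 5.4
= 319.4 mOsm/kg

319.4 mOsm/kg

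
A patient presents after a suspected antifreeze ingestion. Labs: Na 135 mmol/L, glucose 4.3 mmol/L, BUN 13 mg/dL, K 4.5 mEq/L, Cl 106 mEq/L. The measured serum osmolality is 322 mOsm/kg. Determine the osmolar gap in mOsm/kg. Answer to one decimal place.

43.1 mOsm/kg

Calculated osmolality = 2·Na + glucose + BUN/2.8
= 2·135 + 4.3 + 13/2.8
= 270 + 4.30 + 4.64
= 278.94 mOsm/kg ≈ 278.9 mOsm/kg
Osmolar gap = measured − calculated = 322 − 278.9 = 43.1 mOsm/kg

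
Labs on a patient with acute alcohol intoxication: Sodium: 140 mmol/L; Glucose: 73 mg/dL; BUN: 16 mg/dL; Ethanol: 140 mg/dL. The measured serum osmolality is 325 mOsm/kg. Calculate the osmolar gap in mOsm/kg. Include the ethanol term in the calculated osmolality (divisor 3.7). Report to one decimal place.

Calculated osmolality = 2·Na + glucose/18 + BUN/2.8 + ethanol/3.7
= 2·140 + 73/18 + 16/2.8 + 140/3.7
= 280 + 4.06 + 5.71 + 37.84
= 327.61 mOsm/kg ≈ 327.6 mOsm/kg
Osmolar gap = measured − calculated = 325 − 327.6 = -2.6 mOsm/kg

-2.6 mOsm/kg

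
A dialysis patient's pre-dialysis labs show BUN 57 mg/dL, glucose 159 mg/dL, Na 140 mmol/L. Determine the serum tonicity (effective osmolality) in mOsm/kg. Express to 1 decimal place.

288.8 mOsm/kg

Effective osmolality excludes urea (freely permeant across cell membranes):
2·Na + glucose/18
= 2·140 + 159/18
= 280 + 8.83
= 288.83 mOsm/kg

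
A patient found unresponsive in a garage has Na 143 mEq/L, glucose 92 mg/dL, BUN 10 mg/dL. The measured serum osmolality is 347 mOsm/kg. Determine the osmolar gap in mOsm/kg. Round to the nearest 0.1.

Calculated osmolality = 2·Na + glucose/18 + BUN/2.8
= 2·143 + 92/18 + 10/2.8
= 286 + 5.11 + 3.57
= 294.68 mOsm/kg ≈ 294.7 mOsm/kg
Osmolar gap = measured − calculated = 347 − 294.7 = 52.3 mOsm/kg

52.3 mOsm/kg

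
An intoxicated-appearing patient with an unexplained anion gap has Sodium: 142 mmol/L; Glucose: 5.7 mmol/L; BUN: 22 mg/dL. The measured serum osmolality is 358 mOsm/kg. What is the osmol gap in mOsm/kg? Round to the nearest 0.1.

Calculated osmolality = 2·Na + glucose + BUN/2.8
= 2·142 + 5.7 + 22/2.8
= 284 + 5.70 + 7.86
= 297.56 mOsm/kg ≈ 297.6 mOsm/kg
Osmolar gap = measured − calculated = 358 − 297.6 = 60.4 mOsm/kg

60.4 mOsm/kg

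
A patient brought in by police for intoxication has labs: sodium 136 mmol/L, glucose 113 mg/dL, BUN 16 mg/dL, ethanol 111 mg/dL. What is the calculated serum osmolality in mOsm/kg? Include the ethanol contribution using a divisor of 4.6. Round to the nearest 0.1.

Calculated osmolality = 2·Na + glucose/18 + BUN/2.8 + ethanol/4.6
= 2·136 + 113/18 + 16/2.8 + 111/4.6
= 272 + 6.28 + 5.71 + 24.13
= 308.12 mOsm/kg

308.1 mOsm/kg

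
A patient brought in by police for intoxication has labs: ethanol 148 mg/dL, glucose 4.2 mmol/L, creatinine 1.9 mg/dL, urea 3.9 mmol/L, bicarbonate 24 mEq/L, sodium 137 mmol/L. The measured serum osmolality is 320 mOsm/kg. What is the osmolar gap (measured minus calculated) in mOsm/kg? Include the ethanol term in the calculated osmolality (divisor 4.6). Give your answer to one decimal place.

Calculated osmolality = 2·Na + glucose + urea + ethanol/4.6
= 2·137 + 4.2 + 3.9 + 148/4.6
= 274 + 4.20 + 3.90 + 32.17
= 314.27 mOsm/kg ≈ 314.3 mOsm/kg
Osmolar gap = measured − calculated = 320 − 314.3 = 5.7 mOsm/kg

5.7 mOsm/kg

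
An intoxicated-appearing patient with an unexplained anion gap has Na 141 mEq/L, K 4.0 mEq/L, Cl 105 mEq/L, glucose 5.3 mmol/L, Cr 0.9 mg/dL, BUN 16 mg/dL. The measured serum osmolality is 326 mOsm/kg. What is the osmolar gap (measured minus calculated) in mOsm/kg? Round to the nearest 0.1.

33.0 mOsm/kg

Calculated osmolality = 2·Na + glucose + BUN/2.8
= 2·141 + 5.3 + 16/2.8
= 282 + 5.30 + 5.71
= 293.01 mOsm/kg ≈ 293.0 mOsm/kg
Osmolar gap = measured − calculated = 326 − 293.0 = 33.0 mOsm/kg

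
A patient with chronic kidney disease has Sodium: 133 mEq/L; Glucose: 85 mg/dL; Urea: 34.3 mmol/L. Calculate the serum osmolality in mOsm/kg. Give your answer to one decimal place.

305.0 mOsm/kg

Calculated osmolality = 2·Na + glucose/18 + urea
= 2·133 + 85/18 + 34.3
= 266 + 4.72 + 34.30
= 305.02 mOsm/kg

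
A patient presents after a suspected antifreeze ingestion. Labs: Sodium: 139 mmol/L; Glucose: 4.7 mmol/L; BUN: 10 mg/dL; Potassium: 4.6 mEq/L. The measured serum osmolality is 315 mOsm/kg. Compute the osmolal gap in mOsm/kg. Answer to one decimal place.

28.7 mOsm/kg

Calculated osmolality = 2·Na + glucose + BUN/2.8
= 2·139 + 4.7 + 10/2.8
= 278 + 4.70 + 3.57
= 286.27 mOsm/kg ≈ 286.3 mOsm/kg
Osmolar gap = measured − calculated = 315 − 286.3 = 28.7 mOsm/kg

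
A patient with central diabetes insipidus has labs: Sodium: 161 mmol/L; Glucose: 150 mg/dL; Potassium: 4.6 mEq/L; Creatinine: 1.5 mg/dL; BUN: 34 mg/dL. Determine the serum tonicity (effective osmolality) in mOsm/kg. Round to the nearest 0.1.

Effective osmolality excludes urea (freely permeant across cell membranes):
2·Na + glucose/18
= 2·161 + 150/18
= 322 + 8.33
= 330.33 mOsm/kg

330.3 mOsm/kg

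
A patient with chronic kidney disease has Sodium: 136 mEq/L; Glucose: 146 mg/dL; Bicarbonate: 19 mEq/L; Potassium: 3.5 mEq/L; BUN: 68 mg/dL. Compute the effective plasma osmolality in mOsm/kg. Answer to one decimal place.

280.1 mOsm/kg

Effective osmolality excludes urea (freely permeant across cell membranes):
2·Na + glucose/18
= 2·136 + 146/18
= 272 + 8.11
= 280.11 mOsm/kg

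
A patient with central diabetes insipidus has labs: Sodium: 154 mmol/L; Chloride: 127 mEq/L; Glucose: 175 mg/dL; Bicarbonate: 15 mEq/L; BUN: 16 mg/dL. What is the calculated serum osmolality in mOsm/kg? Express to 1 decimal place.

Calculated osmolality = 2·Na + glucose/18 + BUN/2.8
= 2·154 + 175/18 + 16/2.8
= 308 + 9.72 + 5.71
= 323.43 mOsm/kg

323.4 mOsm/kg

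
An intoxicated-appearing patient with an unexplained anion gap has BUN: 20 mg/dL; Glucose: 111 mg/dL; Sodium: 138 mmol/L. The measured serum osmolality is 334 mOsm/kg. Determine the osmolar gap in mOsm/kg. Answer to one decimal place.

Calculated osmolality = 2·Na + glucose/18 + BUN/2.8
= 2·138 + 111/18 + 20/2.8
= 276 + 6.17 + 7.14
= 289.31 mOsm/kg ≈ 289.3 mOsm/kg
Osmolar gap = measured − calculated = 334 − 289.3 = 44.7 mOsm/kg

44.7 mOsm/kg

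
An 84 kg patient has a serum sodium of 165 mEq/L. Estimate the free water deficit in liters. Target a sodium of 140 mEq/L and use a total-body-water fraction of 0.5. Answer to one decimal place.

TBW = 0.5 · 84 = 42 L
Free water deficit = TBW · (Na/140 − 1)
= 42 · (165/140 − 1)
= 42 · 0.1786
= 7.5 L

7.5 L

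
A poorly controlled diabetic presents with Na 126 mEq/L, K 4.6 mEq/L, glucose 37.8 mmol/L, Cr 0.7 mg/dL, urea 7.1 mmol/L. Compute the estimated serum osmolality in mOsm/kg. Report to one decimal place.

Calculated osmolality = 2·Na + glucose + urea
= 2·126 + 37.8 + 7.1
= 252 + 37.80 + 7.10
= 296.9 mOsm/kg

296.9 mOsm/kg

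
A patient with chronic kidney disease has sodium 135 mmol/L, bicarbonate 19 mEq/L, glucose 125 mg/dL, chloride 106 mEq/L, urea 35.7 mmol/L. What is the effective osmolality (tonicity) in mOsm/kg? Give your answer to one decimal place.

276.9 mOsm/kg

Effective osmolality excludes urea (freely permeant across cell membranes):
2·Na + glucose/18
= 2·135 + 125/18
= 270 + 6.94
= 276.94 mOsm/kg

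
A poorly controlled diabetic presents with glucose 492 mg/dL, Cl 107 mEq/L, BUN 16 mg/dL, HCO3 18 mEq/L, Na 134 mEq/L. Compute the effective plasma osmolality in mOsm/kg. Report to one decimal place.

Effective osmolality excludes urea (freely permeant across cell membranes):
2·Na + glucose/18
= 2·134 + 492/18
= 268 + 27.33
= 295.33 mOsm/kg

295.3 mOsm/kg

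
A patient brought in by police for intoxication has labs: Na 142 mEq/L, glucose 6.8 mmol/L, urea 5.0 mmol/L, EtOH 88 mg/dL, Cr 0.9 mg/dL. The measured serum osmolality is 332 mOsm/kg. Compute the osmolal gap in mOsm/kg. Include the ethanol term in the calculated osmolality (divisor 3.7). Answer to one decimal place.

Calculated osmolality = 2·Na + glucose + urea + ethanol/3.7
= 2·142 + 6.8 + 5 + 88/3.7
= 284 + 6.80 + 5 + 23.78
= 319.58 mOsm/kg ≈ 319.6 mOsm/kg
Osmolar gap = measured − calculated = 332 − 319.6 = 12.4 mOsm/kg

12.4 mOsm/kg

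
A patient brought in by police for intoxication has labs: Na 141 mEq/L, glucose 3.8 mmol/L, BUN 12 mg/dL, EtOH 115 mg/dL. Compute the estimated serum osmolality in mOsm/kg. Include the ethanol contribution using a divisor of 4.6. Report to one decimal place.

315.1 mOsm/kg

Calculated osmolality = 2·Na + glucose + BUN/2.8 + ethanol/4.6
= 2·141 + 3.8 + 12/2.8 + 115/4.6
= 282 + 3.80 + 4.29 + 25
= 315.09 mOsm/kg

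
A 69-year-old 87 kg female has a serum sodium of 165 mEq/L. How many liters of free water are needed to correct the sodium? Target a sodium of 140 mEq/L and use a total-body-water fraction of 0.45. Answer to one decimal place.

7.0 L

TBW = 0.45 · 87 = 39.15 L
Free water deficit = TBW · (Na/140 − 1)
= 39.15 · (165/140 − 1)
= 39.15 · 0.1786
= 6.99 L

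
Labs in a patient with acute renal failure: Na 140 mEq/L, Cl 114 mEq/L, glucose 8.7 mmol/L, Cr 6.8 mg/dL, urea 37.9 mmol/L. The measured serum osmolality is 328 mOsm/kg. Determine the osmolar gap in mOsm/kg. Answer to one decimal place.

Calculated osmolality = 2·Na + glucose + urea
= 2·140 + 8.7 + 37.9
= 280 + 8.70 + 37.90
= 326.6 mOsm/kg ≈ 326.6 mOsm/kg
Osmolar gap = measured − calculated = 328 − 326.6 = 1.4 mOsm/kg

1.4 mOsm/kg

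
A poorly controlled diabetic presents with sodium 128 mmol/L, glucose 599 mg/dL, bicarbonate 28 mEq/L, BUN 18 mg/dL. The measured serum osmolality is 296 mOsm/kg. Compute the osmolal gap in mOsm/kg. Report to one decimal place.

0.3 mOsm/kg

Calculated osmolality = 2·Na + glucose/18 + BUN/2.8
= 2·128 + 599/18 + 18/2.8
= 256 + 33.28 + 6.43
= 295.71 mOsm/kg ≈ 295.7 mOsm/kg
Osmolar gap = measured − calculated = 296 − 295.7 = 0.3 mOsm/kg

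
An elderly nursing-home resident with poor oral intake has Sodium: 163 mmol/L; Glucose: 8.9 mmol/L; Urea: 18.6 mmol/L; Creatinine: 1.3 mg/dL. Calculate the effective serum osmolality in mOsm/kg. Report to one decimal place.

Effective osmolality excludes urea (freely permeant across cell membranes):
2·Na + glucose
= 2·163 + 8.9
= 326 + 8.9
= 334.9 mOsm/kg

334.9 mOsm/kg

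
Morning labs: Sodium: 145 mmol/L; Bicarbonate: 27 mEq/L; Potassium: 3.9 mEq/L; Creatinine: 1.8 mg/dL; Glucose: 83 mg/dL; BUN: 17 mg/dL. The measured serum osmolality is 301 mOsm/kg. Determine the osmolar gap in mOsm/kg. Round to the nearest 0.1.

Calculated osmolality = 2·Na + glucose/18 + BUN/2.8
= 2·145 + 83/18 + 17/2.8
= 290 + 4.61 + 6.07
= 300.68 mOsm/kg ≈ 300.7 mOsm/kg
Osmolar gap = measured − calculated = 301 − 300.7 = 0.3 mOsm/kg

0.3 mOsm/kg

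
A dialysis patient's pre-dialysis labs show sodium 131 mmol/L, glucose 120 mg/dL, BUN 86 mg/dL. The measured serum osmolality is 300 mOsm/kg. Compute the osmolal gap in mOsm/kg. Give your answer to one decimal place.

Calculated osmolality = 2·Na + glucose/18 + BUN/2.8
= 2·131 + 120/18 + 86/2.8
= 262 + 6.67 + 30.71
= 299.38 mOsm/kg ≈ 299.4 mOsm/kg
Osmolar gap = measured − calculated = 300 − 299.4 = 0.6 mOsm/kg

0.6 mOsm/kg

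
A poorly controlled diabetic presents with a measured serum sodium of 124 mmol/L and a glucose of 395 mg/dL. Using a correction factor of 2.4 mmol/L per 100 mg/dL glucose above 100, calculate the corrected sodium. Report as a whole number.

131 mmol/L

Corrected Na = measured Na + 2.4 · (glucose − 100)/100
= 124 + 2.4 · (395 − 100)/100
= 124 + 7.1
= 131.1 mmol/L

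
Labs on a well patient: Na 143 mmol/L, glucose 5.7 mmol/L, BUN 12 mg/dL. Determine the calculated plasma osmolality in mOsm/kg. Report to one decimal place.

Calculated osmolality = 2·Na + glucose + BUN/2.8
= 2·143 + 5.7 + 12/2.8
= 286 + 5.70 + 4.29
= 295.99 mOsm/kg

296.0 mOsm/kg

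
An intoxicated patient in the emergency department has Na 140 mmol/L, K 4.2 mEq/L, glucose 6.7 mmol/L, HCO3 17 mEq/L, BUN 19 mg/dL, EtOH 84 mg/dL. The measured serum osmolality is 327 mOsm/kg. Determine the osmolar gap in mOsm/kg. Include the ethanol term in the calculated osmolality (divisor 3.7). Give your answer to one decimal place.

Calculated osmolality = 2·Na + glucose + BUN/2.8 + ethanol/3.7
= 2·140 + 6.7 + 19/2.8 + 84/3.7
= 280 + 6.70 + 6.79 + 22.70
= 316.19 mOsm/kg ≈ 316.2 mOsm/kg
Osmolar gap = measured − calculated = 327 − 316.2 = 10.8 mOsm/kg

10.8 mOsm/kg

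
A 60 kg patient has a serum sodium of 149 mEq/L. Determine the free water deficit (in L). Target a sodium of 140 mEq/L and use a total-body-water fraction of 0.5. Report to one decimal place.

1.9 L

TBW = 0.5 · 60 = 30 L
Free water deficit = TBW · (Na/140 − 1)
= 30 · (149/140 − 1)
= 30 · 0.0643
= 1.93 L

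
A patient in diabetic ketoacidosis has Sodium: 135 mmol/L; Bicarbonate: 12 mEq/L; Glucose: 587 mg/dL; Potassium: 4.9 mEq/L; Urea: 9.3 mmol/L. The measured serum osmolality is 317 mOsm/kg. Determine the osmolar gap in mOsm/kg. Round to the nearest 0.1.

Calculated osmolality = 2·Na + glucose/18 + urea
= 2·135 + 587/18 + 9.3
= 270 + 32.61 + 9.30
= 311.91 mOsm/kg ≈ 311.9 mOsm/kg
Osmolar gap = measured − calculated = 317 − 311.9 = 5.1 mOsm/kg

5.1 mOsm/kg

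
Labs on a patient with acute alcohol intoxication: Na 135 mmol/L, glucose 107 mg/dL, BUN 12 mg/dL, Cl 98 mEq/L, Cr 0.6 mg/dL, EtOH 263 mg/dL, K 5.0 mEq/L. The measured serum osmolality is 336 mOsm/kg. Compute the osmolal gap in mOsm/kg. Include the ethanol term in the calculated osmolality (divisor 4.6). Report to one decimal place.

Calculated osmolality = 2·Na + glucose/18 + BUN/2.8 + ethanol/4.6
= 2·135 + 107/18 + 12/2.8 + 263/4.6
= 270 + 5.94 + 4.29 + 57.17
= 337.4 mOsm/kg ≈ 337.4 mOsm/kg
Osmolar gap = measured − calculated = 336 − 337.4 = -1.4 mOsm/kg

-1.4 mOsm/kg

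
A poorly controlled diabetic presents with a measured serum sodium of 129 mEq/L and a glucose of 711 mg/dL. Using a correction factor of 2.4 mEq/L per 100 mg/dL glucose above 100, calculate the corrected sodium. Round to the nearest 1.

144 mEq/L

Corrected Na = measured Na + 2.4 · (glucose − 100)/100
= 129 + 2.4 · (711 − 100)/100
= 129 + 14.7
= 143.7 mEq/L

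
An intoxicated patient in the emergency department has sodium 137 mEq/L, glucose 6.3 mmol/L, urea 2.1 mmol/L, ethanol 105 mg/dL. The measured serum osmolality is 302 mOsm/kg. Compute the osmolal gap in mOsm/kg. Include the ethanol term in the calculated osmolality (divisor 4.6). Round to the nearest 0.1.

-3.2 mOsm/kg

Calculated osmolality = 2·Na + glucose + urea + ethanol/4.6
= 2·137 + 6.3 + 2.1 + 105/4.6
= 274 + 6.30 + 2.10 + 22.83
= 305.23 mOsm/kg ≈ 305.2 mOsm/kg
Osmolar gap = measured − calculated = 302 − 305.2 = -3.2 mOsm/kg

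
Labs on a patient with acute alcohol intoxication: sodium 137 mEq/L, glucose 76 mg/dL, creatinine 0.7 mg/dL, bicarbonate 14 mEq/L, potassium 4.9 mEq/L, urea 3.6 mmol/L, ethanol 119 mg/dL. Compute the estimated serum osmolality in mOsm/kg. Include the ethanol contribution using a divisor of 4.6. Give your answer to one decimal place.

Calculated osmolality = 2·Na + glucose/18 + urea + ethanol/4.6
= 2·137 + 76/18 + 3.6 + 119/4.6
= 274 + 4.22 + 3.60 + 25.87
= 307.69 mOsm/kg

307.7 mOsm/kg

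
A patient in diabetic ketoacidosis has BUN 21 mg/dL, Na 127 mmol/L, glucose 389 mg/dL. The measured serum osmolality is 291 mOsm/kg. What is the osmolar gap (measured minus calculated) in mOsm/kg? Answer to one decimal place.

Calculated osmolality = 2·Na + glucose/18 + BUN/2.8
= 2·127 + 389/18 + 21/2.8
= 254 + 21.61 + 7.50
= 283.11 mOsm/kg ≈ 283.1 mOsm/kg
Osmolar gap = measured − calculated = 291 − 283.1 = 7.9 mOsm/kg

7.9 mOsm/kg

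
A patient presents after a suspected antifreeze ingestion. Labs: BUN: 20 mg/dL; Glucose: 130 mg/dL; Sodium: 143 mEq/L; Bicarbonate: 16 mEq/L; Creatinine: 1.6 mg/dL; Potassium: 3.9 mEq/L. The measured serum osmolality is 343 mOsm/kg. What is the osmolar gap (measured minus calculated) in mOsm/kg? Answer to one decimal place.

Calculated osmolality = 2·Na + glucose/18 + BUN/2.8
= 2·143 + 130/18 + 20/2.8
= 286 + 7.22 + 7.14
= 300.36 mOsm/kg ≈ 300.4 mOsm/kg
Osmolar gap = measured − calculated = 343 − 300.4 = 42.6 mOsm/kg

42.6 mOsm/kg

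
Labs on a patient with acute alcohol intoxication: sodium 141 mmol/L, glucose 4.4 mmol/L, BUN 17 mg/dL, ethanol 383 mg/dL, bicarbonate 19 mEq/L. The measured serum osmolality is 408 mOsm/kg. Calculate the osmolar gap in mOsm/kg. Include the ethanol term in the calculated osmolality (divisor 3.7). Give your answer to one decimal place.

12.0 mOsm/kg

Calculated osmolality = 2·Na + glucose + BUN/2.8 + ethanol/3.7
= 2·141 + 4.4 + 17/2.8 + 383/3.7
= 282 + 4.40 + 6.07 + 103.51
= 395.98 mOsm/kg ≈ 396.0 mOsm/kg
Osmolar gap = measured − calculated = 408 − 396.0 = 12.0 mOsm/kg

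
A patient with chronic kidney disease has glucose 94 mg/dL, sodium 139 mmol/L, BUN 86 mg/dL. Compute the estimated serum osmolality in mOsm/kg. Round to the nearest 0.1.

Calculated osmolality = 2·Na + glucose/18 + BUN/2.8
= 2·139 + 94/18 + 86/2.8
= 278 + 5.22 + 30.71
= 313.93 mOsm/kg

313.9 mOsm/kg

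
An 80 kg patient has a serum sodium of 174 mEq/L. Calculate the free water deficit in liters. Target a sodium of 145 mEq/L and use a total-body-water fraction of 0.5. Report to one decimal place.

8.0 L

TBW = 0.5 · 80 = 40 L
Free water deficit = TBW · (Na/145 − 1)
= 40 · (174/145 − 1)
= 40 · 0.2
= 8 L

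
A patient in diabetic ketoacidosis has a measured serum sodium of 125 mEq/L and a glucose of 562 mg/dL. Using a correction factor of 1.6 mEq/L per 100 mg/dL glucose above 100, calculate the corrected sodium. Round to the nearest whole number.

Corrected Na = measured Na + 1.6 · (glucose − 100)/100
= 125 + 1.6 · (562 − 100)/100
= 125 + 7.4
= 132.4 mEq/L

132 mEq/L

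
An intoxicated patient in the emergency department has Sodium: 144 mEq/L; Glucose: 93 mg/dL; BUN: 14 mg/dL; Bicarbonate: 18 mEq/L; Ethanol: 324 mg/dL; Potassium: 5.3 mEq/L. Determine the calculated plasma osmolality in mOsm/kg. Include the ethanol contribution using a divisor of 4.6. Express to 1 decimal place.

Calculated osmolality = 2·Na + glucose/18 + BUN/2.8 + ethanol/4.6
= 2·144 + 93/18 + 14/2.8 + 324/4.6
= 288 + 5.17 + 5 + 70.43
= 368.6 mOsm/kg

368.6 mOsm/kg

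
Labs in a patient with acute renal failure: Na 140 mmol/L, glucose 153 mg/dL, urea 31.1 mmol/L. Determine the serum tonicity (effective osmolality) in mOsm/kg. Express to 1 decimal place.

Effective osmolality excludes urea (freely permeant across cell membranes):
2·Na + glucose/18
= 2·140 + 153/18
= 280 + 8.5
= 288.5 mOsm/kg

288.5 mOsm/kg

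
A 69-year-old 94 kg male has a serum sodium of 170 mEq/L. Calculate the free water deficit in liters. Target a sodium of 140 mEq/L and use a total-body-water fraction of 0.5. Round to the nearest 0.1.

10.1 L

TBW = 0.5 · 94 = 47 L
Free water deficit = TBW · (Na/140 − 1)
= 47 · (170/140 − 1)
= 47 · 0.2143
= 10.07 L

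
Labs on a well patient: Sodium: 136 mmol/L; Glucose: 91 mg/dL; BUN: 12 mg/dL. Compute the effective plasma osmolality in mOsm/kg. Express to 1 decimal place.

Effective osmolality excludes urea (freely permeant across cell membranes):
2·Na + glucose/18
= 2·136 + 91/18
= 272 + 5.06
= 277.06 mOsm/kg

277.1 mOsm/kg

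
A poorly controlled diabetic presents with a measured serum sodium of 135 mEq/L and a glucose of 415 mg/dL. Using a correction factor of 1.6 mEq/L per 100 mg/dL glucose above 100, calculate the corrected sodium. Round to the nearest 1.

Corrected Na = measured Na + 1.6 · (glucose − 100)/100
= 135 + 1.6 · (415 − 100)/100
= 135 + 5
= 140 mEq/L

140 mEq/L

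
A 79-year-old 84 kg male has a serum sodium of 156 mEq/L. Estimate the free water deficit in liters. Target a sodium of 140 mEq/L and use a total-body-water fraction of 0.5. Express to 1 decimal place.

TBW = 0.5 · 84 = 42 L
Free water deficit = TBW · (Na/140 − 1)
= 42 · (156/140 − 1)
= 42 · 0.1143
= 4.8 L

4.8 L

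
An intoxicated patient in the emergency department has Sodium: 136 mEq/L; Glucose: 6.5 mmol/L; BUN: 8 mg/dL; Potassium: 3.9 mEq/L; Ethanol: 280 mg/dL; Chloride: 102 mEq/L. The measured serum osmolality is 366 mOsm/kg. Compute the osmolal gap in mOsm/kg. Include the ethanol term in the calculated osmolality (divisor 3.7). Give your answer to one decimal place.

9.0 mOsm/kg

Calculated osmolality = 2·Na + glucose + BUN/2.8 + ethanol/3.7
= 2·136 + 6.5 + 8/2.8 + 280/3.7
= 272 + 6.50 + 2.86 + 75.68
= 357.04 mOsm/kg ≈ 357.0 mOsm/kg
Osmolar gap = measured − calculated = 366 − 357.0 = 9.0 mOsm/kg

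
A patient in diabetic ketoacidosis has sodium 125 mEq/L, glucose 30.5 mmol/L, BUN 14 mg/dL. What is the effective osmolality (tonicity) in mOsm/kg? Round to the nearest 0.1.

280.5 mOsm/kg

Effective osmolality excludes urea (freely permeant across cell membranes):
2·Na + glucose
= 2·125 + 30.5
= 250 + 30.5
= 280.5 mOsm/kg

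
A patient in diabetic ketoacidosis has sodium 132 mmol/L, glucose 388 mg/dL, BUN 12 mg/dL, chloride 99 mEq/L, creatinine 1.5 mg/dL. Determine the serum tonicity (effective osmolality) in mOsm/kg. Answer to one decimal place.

Effective osmolality excludes urea (freely permeant across cell membranes):
2·Na + glucose/18
= 2·132 + 388/18
= 264 + 21.56
= 285.56 mOsm/kg

285.6 mOsm/kg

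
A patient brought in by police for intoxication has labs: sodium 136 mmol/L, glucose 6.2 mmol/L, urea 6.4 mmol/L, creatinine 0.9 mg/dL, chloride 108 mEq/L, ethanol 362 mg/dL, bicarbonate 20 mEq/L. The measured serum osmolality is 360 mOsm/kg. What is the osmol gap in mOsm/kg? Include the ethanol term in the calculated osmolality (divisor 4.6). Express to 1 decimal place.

Calculated osmolality = 2·Na + glucose + urea + ethanol/4.6
= 2·136 + 6.2 + 6.4 + 362/4.6
= 272 + 6.20 + 6.40 + 78.70
= 363.3 mOsm/kg ≈ 363.3 mOsm/kg
Osmolar gap = measured − calculated = 360 − 363.3 = -3.3 mOsm/kg

-3.3 mOsm/kg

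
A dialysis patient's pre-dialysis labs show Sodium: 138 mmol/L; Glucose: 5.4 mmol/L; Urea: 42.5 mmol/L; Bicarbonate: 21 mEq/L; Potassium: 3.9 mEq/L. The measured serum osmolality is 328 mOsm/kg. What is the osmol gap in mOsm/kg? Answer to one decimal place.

Calculated osmolality = 2·Na + glucose + urea
= 2·138 + 5.4 + 42.5
= 276 + 5.40 + 42.50
= 323.9 mOsm/kg ≈ 323.9 mOsm/kg
Osmolar gap = measured − calculated = 328 − 323.9 = 4.1 mOsm/kg

4.1 mOsm/kg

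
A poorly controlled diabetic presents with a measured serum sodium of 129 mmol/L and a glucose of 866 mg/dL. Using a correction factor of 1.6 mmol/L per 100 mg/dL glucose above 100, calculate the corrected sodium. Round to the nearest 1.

Corrected Na = measured Na + 1.6 · (glucose − 100)/100
= 129 + 1.6 · (866 − 100)/100
= 129 + 12.3
= 141.3 mmol/L

141 mmol/L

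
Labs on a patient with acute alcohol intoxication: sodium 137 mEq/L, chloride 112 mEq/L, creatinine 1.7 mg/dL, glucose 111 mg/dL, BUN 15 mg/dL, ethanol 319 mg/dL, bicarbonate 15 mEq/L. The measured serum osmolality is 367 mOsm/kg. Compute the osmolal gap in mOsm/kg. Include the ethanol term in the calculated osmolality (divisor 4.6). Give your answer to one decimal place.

Calculated osmolality = 2·Na + glucose/18 + BUN/2.8 + ethanol/4.6
= 2·137 + 111/18 + 15/2.8 + 319/4.6
= 274 + 6.17 + 5.36 + 69.35
= 354.88 mOsm/kg ≈ 354.9 mOsm/kg
Osmolar gap = measured − calculated = 367 − 354.9 = 12.1 mOsm/kg

12.1 mOsm/kg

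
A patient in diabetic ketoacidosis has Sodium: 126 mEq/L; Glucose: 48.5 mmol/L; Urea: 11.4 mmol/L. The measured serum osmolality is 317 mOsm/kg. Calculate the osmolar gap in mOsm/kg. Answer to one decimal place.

Calculated osmolality = 2·Na + glucose + urea
= 2·126 + 48.5 + 11.4
= 252 + 48.50 + 11.40
= 311.9 mOsm/kg ≈ 311.9 mOsm/kg
Osmolar gap = measured − calculated = 317 − 311.9 = 5.1 mOsm/kg

5.1 mOsm/kg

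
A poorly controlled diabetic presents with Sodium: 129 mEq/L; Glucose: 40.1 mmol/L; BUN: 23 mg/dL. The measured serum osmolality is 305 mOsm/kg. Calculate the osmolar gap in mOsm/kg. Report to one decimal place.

-1.3 mOsm/kg

Calculated osmolality = 2·Na + glucose + BUN/2.8
= 2·129 + 40.1 + 23/2.8
= 258 + 40.10 + 8.21
= 306.31 mOsm/kg ≈ 306.3 mOsm/kg
Osmolar gap = measured − calculated = 305 − 306.3 = -1.3 mOsm/kg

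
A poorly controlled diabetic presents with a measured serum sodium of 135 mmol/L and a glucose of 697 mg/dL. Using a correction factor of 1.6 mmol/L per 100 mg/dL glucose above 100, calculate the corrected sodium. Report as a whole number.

145 mmol/L

Corrected Na = measured Na + 1.6 · (glucose − 100)/100
= 135 + 1.6 · (697 − 100)/100
= 135 + 9.6
= 144.6 mmol/L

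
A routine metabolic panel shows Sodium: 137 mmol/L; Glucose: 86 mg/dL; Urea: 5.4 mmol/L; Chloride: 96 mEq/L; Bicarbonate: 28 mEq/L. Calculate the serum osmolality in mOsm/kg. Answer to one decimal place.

Calculated osmolality = 2·Na + glucose/18 + urea
= 2·137 + 86/18 + 5.4
= 274 + 4.78 + 5.40
= 284.18 mOsm/kg

284.2 mOsm/kg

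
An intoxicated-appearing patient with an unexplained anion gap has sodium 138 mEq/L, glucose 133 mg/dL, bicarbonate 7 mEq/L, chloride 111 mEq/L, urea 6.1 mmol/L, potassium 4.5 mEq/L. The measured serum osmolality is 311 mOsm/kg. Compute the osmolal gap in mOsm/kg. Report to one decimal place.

21.5 mOsm/kg

Calculated osmolality = 2·Na + glucose/18 + urea
= 2·138 + 133/18 + 6.1
= 276 + 7.39 + 6.10
= 289.49 mOsm/kg ≈ 289.5 mOsm/kg
Osmolar gap = measured − calculated = 311 − 289.5 = 21.5 mOsm/kg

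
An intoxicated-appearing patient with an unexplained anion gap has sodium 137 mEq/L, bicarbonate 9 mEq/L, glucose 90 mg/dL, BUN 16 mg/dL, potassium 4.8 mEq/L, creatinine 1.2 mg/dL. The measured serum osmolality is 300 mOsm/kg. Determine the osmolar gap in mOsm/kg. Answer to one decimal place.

15.3 mOsm/kg

Calculated osmolality = 2·Na + glucose/18 + BUN/2.8
= 2·137 + 90/18 + 16/2.8
= 274 + 5 + 5.71
= 284.71 mOsm/kg ≈ 284.7 mOsm/kg
Osmolar gap = measured − calculated = 300 − 284.7 = 15.3 mOsm/kg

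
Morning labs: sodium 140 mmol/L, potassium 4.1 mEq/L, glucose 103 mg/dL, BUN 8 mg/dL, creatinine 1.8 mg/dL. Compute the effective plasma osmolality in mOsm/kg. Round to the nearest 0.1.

Effective osmolality excludes urea (freely permeant across cell membranes):
2·Na + glucose/18
= 2·140 + 103/18
= 280 + 5.72
= 285.72 mOsm/kg

285.7 mOsm/kg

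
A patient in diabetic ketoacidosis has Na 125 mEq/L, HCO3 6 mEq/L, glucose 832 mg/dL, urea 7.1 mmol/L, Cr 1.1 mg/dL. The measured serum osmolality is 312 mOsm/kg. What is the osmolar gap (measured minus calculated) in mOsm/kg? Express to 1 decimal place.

Calculated osmolality = 2·Na + glucose/18 + urea
= 2·125 + 832/18 + 7.1
= 250 + 46.22 + 7.10
= 303.32 mOsm/kg ≈ 303.3 mOsm/kg
Osmolar gap = measured − calculated = 312 − 303.3 = 8.7 mOsm/kg

8.7 mOsm/kg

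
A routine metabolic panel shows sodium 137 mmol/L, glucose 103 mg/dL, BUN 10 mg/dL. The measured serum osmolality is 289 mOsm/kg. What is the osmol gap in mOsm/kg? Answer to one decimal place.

Calculated osmolality = 2·Na + glucose/18 + BUN/2.8
= 2·137 + 103/18 + 10/2.8
= 274 + 5.72 + 3.57
= 283.29 mOsm/kg ≈ 283.3 mOsm/kg
Osmolar gap = measured − calculated = 289 − 283.3 = 5.7 mOsm/kg

5.7 mOsm/kg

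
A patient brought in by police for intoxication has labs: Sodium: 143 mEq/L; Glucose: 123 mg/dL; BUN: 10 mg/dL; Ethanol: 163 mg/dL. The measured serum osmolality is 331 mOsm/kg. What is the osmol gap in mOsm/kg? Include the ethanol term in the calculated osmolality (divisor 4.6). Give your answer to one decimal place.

Calculated osmolality = 2·Na + glucose/18 + BUN/2.8 + ethanol/4.6
= 2·143 + 123/18 + 10/2.8 + 163/4.6
= 286 + 6.83 + 3.57 + 35.43
= 331.83 mOsm/kg ≈ 331.8 mOsm/kg
Osmolar gap = measured − calculated = 331 − 331.8 = -0.8 mOsm/kg

-0.8 mOsm/kg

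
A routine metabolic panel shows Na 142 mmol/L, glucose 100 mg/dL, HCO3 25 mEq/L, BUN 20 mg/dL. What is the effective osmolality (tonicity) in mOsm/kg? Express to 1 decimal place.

289.6 mOsm/kg

Effective osmolality excludes urea (freely permeant across cell membranes):
2·Na + glucose/18
= 2·142 + 100/18
= 284 + 5.56
= 289.56 mOsm/kg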